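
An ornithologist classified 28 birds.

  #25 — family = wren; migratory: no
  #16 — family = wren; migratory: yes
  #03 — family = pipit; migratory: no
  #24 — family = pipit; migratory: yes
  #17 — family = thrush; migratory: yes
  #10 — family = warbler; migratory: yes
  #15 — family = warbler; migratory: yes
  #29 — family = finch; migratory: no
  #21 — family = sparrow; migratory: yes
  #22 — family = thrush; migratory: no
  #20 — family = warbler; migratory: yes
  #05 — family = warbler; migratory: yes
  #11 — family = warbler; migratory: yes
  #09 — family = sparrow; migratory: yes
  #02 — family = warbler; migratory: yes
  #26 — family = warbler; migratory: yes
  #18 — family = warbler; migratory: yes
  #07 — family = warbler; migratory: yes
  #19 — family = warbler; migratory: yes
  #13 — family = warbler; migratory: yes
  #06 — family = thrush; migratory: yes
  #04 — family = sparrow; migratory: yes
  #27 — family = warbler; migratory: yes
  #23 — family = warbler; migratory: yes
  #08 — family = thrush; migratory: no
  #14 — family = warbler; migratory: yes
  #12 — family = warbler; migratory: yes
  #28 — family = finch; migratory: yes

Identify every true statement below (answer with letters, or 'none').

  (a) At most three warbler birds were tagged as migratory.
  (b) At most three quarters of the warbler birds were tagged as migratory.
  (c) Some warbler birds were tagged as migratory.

(c)

|A| = 15, |A ∩ B| = 15, |A ∖ B| = 0.
(a) |A ∩ B| ≤ 3: fails.
(b) |A ∩ B| / |A| ≤ 3/4: fails.
(c) A ∩ B ≠ ∅ (|A ∩ B| ≥ 1): holds.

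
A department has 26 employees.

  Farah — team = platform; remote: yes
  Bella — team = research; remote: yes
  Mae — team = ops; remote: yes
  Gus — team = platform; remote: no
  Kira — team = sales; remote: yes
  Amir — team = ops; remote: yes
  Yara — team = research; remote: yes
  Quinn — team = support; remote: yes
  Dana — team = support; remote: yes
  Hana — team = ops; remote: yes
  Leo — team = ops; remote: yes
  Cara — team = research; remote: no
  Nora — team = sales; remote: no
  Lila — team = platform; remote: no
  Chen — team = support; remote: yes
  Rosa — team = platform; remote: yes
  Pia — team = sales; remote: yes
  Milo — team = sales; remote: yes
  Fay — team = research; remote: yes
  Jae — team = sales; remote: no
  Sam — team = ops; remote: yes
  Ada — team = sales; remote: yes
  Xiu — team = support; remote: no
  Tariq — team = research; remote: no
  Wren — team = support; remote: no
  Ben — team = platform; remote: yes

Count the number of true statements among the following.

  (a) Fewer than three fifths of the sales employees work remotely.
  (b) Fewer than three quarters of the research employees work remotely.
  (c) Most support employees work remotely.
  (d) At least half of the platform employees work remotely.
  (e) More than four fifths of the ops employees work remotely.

(a) sales: |A| = 6, |A ∩ B| = 4; needs |A ∩ B| / |A| < 3/5 — false.
(b) research: |A| = 5, |A ∩ B| = 3; needs |A ∩ B| / |A| < 3/4 — true.
(c) support: |A| = 5, |A ∩ B| = 3; needs |A ∩ B| > |A ∖ B| — true.
(d) platform: |A| = 5, |A ∩ B| = 3; needs |A ∩ B| ≥ |A ∖ B| — true.
(e) ops: |A| = 5, |A ∩ B| = 5; needs |A ∩ B| / |A| > 4/5 — true.

4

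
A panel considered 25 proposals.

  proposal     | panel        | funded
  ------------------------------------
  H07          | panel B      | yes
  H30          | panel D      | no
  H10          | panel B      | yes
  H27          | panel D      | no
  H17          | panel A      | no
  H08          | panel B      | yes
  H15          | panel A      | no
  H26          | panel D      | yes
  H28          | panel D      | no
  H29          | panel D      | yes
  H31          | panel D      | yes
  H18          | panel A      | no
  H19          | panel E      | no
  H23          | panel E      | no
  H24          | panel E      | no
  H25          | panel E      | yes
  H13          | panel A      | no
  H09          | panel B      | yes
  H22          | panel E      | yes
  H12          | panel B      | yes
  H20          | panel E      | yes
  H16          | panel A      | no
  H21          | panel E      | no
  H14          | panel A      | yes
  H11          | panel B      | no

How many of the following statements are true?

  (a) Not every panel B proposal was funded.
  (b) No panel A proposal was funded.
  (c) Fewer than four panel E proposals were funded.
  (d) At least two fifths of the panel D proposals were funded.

3

(a) panel B: |A| = 6, |A ∩ B| = 5; needs A ⊄ B (|A ∖ B| ≥ 1) — true.
(b) panel A: |A| = 6, |A ∩ B| = 1; needs A ∩ B = ∅ (|A ∩ B| = 0) — false.
(c) panel E: |A| = 7, |A ∩ B| = 3; needs |A ∩ B| < 4 — true.
(d) panel D: |A| = 6, |A ∩ B| = 3; needs |A ∩ B| / |A| ≥ 2/5 — true.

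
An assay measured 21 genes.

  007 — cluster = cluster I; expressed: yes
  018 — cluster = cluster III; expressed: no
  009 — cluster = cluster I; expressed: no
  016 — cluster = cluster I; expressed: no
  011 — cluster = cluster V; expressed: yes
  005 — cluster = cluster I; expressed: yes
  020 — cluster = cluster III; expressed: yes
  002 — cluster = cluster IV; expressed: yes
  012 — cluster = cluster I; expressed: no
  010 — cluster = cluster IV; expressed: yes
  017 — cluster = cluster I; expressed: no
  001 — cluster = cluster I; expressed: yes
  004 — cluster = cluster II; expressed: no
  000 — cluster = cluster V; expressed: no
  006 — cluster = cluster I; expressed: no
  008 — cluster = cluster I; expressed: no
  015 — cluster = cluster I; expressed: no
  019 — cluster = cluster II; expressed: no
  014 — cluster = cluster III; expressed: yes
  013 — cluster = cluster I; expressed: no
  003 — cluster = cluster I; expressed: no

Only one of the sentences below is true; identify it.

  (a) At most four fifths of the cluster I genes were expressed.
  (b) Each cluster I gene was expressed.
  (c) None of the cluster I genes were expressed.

|A| = 12, |A ∩ B| = 3, |A ∖ B| = 9.
(a) requires |A ∩ B| / |A| ≤ 4/5: true.
(b) requires A ⊆ B, i.e. every element of A is in B (|A ∖ B| = 0): false.
(c) requires A ∩ B = ∅ (|A ∩ B| = 0): false.

(a)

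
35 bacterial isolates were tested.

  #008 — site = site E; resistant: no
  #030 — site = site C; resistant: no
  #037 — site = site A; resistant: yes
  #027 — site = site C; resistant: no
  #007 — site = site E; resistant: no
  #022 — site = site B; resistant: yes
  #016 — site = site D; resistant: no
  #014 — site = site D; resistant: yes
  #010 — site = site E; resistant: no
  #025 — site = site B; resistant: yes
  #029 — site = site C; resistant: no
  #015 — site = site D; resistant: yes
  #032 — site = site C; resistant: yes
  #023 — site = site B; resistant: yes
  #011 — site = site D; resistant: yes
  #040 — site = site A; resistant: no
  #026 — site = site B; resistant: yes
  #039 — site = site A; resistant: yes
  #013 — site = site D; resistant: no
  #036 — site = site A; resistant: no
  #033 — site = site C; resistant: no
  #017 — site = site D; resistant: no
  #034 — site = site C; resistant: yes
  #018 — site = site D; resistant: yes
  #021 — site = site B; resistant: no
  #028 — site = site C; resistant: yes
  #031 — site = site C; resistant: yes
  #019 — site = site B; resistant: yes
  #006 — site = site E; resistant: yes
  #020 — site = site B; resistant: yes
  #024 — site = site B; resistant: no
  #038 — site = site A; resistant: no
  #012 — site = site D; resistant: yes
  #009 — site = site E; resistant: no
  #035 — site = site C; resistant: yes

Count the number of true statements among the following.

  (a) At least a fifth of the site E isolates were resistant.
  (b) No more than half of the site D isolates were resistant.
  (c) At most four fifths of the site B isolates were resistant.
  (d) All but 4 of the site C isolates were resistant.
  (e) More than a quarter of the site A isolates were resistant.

4

(a) site E: |A| = 5, |A ∩ B| = 1; needs |A ∩ B| / |A| ≥ 1/5 — true.
(b) site D: |A| = 8, |A ∩ B| = 5; needs |A ∩ B| ≤ |A ∖ B| — false.
(c) site B: |A| = 8, |A ∩ B| = 6; needs |A ∩ B| / |A| ≤ 4/5 — true.
(d) site C: |A| = 9, |A ∩ B| = 5; needs |A ∖ B| = 4 — true.
(e) site A: |A| = 5, |A ∩ B| = 2; needs |A ∩ B| / |A| > 1/4 — true.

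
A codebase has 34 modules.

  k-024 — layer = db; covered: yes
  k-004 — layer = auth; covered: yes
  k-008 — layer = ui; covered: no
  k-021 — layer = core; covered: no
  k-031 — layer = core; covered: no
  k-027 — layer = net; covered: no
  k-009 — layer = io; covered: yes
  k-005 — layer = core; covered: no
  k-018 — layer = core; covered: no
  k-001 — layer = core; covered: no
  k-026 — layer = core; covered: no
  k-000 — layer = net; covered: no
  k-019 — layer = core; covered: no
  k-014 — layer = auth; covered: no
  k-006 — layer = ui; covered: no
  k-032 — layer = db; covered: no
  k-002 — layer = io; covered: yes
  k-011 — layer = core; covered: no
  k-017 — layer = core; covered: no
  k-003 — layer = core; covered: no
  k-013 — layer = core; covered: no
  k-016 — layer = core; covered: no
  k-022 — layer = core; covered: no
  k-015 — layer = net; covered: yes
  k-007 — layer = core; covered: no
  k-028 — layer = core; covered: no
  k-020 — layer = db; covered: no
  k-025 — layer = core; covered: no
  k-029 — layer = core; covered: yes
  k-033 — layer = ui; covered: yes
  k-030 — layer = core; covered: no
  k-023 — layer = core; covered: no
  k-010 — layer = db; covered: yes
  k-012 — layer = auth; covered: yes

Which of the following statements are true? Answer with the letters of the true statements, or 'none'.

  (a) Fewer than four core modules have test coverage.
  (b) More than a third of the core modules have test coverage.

(a)

|A| = 19, |A ∩ B| = 1, |A ∖ B| = 18.
(a) |A ∩ B| < 4: holds.
(b) |A ∩ B| / |A| > 1/3: fails.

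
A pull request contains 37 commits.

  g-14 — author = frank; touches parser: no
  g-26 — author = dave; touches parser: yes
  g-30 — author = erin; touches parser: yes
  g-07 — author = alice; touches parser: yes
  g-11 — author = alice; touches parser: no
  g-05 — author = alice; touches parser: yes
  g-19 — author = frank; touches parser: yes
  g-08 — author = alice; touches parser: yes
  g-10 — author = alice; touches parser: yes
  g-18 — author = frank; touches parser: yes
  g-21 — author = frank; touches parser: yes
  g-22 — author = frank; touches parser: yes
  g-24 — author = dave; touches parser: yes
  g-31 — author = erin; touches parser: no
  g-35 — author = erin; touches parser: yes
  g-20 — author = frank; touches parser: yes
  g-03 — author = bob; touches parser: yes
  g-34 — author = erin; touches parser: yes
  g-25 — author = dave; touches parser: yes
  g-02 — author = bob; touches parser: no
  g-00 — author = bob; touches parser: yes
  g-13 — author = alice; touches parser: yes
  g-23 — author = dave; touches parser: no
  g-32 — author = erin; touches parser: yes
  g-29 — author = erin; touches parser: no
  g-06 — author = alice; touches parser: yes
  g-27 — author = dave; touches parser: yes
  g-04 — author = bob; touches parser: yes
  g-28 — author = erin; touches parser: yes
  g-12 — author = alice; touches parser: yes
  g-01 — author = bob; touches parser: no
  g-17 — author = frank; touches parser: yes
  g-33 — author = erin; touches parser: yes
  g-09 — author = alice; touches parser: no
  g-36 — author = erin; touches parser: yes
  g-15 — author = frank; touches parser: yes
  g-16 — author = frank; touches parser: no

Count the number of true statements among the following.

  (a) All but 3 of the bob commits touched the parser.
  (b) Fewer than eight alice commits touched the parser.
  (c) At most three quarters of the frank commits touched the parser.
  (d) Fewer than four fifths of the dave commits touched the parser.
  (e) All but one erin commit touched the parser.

(a) bob: |A| = 5, |A ∩ B| = 3; needs |A ∖ B| = 3 — false.
(b) alice: |A| = 9, |A ∩ B| = 7; needs |A ∩ B| < 8 — true.
(c) frank: |A| = 9, |A ∩ B| = 7; needs |A ∩ B| / |A| ≤ 3/4 — false.
(d) dave: |A| = 5, |A ∩ B| = 4; needs |A ∩ B| / |A| < 4/5 — false.
(e) erin: |A| = 9, |A ∩ B| = 7; needs |A ∖ B| = 1 — false.

1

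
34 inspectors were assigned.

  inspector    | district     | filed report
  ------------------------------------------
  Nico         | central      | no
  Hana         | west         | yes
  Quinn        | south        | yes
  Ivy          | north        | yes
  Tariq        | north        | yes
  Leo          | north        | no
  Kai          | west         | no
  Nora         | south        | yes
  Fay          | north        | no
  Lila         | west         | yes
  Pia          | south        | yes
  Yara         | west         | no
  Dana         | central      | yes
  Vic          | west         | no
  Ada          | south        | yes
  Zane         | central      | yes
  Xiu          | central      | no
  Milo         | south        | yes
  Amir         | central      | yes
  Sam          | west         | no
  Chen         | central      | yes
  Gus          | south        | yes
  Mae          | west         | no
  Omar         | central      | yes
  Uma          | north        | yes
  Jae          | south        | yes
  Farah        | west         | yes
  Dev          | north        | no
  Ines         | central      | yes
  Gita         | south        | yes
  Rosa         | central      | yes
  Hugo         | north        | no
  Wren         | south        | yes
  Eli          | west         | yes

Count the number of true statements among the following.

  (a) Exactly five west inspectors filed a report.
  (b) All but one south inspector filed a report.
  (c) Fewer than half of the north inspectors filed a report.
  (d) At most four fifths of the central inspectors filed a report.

(a) west: |A| = 9, |A ∩ B| = 4; needs |A ∩ B| = 5 — false.
(b) south: |A| = 9, |A ∩ B| = 9; needs |A ∖ B| = 1 — false.
(c) north: |A| = 7, |A ∩ B| = 3; needs |A ∩ B| < |A ∖ B| — true.
(d) central: |A| = 9, |A ∩ B| = 7; needs |A ∩ B| / |A| ≤ 4/5 — true.

2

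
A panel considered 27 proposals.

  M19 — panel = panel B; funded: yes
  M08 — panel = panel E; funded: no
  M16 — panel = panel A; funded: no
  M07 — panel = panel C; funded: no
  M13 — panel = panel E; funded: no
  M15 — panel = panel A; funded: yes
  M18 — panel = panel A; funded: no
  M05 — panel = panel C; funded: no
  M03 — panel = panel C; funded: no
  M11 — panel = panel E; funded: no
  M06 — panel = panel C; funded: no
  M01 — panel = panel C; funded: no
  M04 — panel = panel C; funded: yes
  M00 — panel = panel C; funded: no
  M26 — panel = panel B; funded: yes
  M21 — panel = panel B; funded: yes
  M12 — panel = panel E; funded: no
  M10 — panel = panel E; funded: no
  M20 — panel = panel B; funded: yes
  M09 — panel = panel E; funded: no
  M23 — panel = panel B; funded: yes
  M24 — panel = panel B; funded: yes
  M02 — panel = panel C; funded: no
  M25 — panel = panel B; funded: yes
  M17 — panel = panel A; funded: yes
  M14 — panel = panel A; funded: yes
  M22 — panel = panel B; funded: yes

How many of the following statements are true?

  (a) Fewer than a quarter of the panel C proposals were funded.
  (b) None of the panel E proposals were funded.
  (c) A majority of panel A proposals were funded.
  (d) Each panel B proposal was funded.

4

(a) panel C: |A| = 8, |A ∩ B| = 1; needs |A ∩ B| / |A| < 1/4 — true.
(b) panel E: |A| = 6, |A ∩ B| = 0; needs A ∩ B = ∅ (|A ∩ B| = 0) — true.
(c) panel A: |A| = 5, |A ∩ B| = 3; needs |A ∩ B| > |A ∖ B| — true.
(d) panel B: |A| = 8, |A ∩ B| = 8; needs A ⊆ B, i.e. every element of A is in B (|A ∖ B| = 0) — true.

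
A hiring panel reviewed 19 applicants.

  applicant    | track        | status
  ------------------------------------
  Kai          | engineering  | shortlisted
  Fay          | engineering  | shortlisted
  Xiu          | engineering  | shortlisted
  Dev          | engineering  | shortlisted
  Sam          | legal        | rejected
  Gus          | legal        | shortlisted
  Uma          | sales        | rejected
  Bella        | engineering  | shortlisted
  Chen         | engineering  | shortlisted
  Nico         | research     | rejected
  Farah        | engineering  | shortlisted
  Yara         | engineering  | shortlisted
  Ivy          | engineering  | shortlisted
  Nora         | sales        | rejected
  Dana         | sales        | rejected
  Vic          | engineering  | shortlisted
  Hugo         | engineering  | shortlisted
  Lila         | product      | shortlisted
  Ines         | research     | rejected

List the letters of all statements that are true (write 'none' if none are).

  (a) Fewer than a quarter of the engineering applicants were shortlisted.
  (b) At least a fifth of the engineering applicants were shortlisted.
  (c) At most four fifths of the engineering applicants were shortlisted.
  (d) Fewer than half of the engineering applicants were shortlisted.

|A| = 11, |A ∩ B| = 11, |A ∖ B| = 0.
(a) |A ∩ B| / |A| < 1/4: fails.
(b) |A ∩ B| / |A| ≥ 1/5: holds.
(c) |A ∩ B| / |A| ≤ 4/5: fails.
(d) |A ∩ B| < |A ∖ B|: fails.

(b)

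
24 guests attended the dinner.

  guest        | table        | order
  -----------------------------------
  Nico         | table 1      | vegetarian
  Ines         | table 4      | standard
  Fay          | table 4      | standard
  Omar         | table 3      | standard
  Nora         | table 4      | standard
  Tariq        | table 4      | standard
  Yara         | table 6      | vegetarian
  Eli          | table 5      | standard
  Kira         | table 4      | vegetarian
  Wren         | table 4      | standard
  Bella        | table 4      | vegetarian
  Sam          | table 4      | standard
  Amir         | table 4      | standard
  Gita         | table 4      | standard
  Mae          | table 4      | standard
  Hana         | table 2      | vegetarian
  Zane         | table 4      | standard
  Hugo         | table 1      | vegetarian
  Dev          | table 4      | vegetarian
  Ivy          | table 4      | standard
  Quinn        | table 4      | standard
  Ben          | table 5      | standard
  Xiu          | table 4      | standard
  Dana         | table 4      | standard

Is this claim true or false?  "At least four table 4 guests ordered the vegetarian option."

Truth condition: |A ∩ B| ≥ 4.
|A| = 17, |A ∩ B| = 3, |A ∖ B| = 14.
|A ∩ B| = 3, so the statement is false.

False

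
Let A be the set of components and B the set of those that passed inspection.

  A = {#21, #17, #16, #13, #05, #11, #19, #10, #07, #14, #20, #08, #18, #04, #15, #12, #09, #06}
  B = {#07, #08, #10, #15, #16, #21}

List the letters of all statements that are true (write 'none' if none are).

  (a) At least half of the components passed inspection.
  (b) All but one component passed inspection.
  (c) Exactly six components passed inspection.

(c)

|A| = 18, |A ∩ B| = 6, |A ∖ B| = 12.
(a) |A ∩ B| ≥ |A ∖ B|: fails.
(b) |A ∖ B| = 1: fails.
(c) |A ∩ B| = 6: holds.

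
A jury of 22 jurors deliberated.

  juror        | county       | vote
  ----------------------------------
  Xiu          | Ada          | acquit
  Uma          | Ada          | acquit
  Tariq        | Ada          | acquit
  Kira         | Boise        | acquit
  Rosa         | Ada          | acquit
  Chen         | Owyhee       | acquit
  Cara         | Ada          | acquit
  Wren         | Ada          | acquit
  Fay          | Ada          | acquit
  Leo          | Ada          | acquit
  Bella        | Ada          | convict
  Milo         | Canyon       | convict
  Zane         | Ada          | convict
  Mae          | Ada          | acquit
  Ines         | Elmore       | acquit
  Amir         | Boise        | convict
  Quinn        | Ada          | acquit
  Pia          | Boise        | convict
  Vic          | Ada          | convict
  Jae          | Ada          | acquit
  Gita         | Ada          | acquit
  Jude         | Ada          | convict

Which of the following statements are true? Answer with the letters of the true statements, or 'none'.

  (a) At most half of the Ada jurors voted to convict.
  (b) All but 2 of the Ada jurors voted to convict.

|A| = 16, |A ∩ B| = 4, |A ∖ B| = 12.
(a) |A ∩ B| ≤ |A ∖ B|: holds.
(b) |A ∖ B| = 2: fails.

(a)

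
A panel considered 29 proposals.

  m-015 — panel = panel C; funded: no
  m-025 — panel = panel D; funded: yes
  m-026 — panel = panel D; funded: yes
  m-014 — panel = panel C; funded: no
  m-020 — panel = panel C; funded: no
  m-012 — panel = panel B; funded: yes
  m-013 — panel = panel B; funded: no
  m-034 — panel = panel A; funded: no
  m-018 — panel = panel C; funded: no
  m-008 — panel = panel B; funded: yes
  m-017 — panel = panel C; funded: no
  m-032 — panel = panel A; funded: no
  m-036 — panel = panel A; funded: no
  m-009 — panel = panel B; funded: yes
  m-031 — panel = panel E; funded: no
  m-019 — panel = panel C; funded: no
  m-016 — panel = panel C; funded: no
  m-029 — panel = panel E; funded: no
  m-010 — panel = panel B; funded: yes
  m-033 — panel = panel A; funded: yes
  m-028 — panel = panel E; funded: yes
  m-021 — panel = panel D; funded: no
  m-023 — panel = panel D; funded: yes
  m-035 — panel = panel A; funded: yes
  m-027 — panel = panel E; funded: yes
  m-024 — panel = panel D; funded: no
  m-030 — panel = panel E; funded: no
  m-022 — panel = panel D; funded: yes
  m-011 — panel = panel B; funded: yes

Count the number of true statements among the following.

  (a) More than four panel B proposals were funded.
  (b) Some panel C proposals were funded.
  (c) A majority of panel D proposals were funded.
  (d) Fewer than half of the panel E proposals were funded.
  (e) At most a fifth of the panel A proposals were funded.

3

(a) panel B: |A| = 6, |A ∩ B| = 5; needs |A ∩ B| > 4 — true.
(b) panel C: |A| = 7, |A ∩ B| = 0; needs A ∩ B ≠ ∅ (|A ∩ B| ≥ 1) — false.
(c) panel D: |A| = 6, |A ∩ B| = 4; needs |A ∩ B| > |A ∖ B| — true.
(d) panel E: |A| = 5, |A ∩ B| = 2; needs |A ∩ B| < |A ∖ B| — true.
(e) panel A: |A| = 5, |A ∩ B| = 2; needs |A ∩ B| / |A| ≤ 1/5 — false.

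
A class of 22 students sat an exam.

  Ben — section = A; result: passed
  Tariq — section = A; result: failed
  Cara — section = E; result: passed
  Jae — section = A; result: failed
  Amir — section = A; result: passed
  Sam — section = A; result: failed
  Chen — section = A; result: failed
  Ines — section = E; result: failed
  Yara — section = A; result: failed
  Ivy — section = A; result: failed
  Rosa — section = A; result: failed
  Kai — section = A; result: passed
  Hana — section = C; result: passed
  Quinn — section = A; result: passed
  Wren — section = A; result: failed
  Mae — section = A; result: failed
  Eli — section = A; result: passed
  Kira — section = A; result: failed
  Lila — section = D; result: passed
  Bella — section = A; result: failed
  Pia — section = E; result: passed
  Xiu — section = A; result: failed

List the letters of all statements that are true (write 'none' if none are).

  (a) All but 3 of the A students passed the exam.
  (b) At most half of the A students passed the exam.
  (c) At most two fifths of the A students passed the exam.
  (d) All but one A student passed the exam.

|A| = 17, |A ∩ B| = 5, |A ∖ B| = 12.
(a) |A ∖ B| = 3: fails.
(b) |A ∩ B| ≤ |A ∖ B|: holds.
(c) |A ∩ B| / |A| ≤ 2/5: holds.
(d) |A ∖ B| = 1: fails.

(b), (c)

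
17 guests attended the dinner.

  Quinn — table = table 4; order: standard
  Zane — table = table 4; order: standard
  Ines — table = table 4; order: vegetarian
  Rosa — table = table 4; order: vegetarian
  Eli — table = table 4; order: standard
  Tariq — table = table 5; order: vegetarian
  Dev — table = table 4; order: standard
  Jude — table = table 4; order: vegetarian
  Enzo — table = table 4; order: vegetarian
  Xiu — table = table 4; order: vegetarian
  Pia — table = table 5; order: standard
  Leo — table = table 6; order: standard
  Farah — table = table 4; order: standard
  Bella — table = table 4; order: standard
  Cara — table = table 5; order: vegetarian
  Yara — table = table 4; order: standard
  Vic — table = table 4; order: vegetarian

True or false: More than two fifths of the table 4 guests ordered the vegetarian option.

The determiner here denotes the relation: |A ∩ B| / |A| > 2/5.
A (the restrictor) = {Quinn, Zane, Ines, Rosa, Eli, Dev, Jude, Enzo, Xiu, Farah, Bella, Yara, Vic}, |A| = 13.
A ∩ B = {Ines, Rosa, Jude, Enzo, Xiu, Vic}, so |A ∩ B| = 6.
A ∖ B = {Quinn, Zane, Eli, Dev, Farah, Bella, Yara}, so |A ∖ B| = 7.
|A ∩ B|/|A| = 6/13, so the statement is true.

True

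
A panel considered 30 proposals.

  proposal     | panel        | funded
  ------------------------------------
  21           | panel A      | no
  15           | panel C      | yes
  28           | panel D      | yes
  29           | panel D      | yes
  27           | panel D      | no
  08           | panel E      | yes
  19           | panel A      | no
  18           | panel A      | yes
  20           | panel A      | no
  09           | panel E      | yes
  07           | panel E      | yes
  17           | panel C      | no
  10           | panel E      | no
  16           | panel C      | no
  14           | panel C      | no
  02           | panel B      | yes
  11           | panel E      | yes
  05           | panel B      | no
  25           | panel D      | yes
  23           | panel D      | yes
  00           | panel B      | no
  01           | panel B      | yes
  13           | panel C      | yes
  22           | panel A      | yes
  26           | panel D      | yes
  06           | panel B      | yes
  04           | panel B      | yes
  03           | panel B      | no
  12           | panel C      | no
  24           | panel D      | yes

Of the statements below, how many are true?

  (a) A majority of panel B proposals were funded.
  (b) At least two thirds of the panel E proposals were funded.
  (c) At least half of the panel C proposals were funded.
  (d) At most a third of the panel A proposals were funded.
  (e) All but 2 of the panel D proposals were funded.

2

(a) panel B: |A| = 7, |A ∩ B| = 4; needs |A ∩ B| > |A ∖ B| — true.
(b) panel E: |A| = 5, |A ∩ B| = 4; needs |A ∩ B| / |A| ≥ 2/3 — true.
(c) panel C: |A| = 6, |A ∩ B| = 2; needs |A ∩ B| ≥ |A ∖ B| — false.
(d) panel A: |A| = 5, |A ∩ B| = 2; needs |A ∩ B| / |A| ≤ 1/3 — false.
(e) panel D: |A| = 7, |A ∩ B| = 6; needs |A ∖ B| = 2 — false.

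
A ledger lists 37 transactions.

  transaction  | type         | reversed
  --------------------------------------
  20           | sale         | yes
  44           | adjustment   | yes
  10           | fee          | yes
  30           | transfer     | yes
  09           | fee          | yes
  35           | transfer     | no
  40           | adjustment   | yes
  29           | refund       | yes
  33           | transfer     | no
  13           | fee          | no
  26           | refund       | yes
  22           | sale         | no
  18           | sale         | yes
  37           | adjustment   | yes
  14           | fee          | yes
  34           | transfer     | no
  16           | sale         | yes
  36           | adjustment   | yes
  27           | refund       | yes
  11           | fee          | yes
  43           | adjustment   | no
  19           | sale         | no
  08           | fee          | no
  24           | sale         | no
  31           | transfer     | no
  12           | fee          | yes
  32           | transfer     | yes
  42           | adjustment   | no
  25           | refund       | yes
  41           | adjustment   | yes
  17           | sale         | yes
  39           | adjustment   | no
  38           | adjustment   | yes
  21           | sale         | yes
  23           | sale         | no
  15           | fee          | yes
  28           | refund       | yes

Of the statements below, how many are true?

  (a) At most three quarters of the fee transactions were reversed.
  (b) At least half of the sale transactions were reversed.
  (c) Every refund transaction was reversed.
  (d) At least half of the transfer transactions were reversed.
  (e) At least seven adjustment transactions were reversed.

(a) fee: |A| = 8, |A ∩ B| = 6; needs |A ∩ B| / |A| ≤ 3/4 — true.
(b) sale: |A| = 9, |A ∩ B| = 5; needs |A ∩ B| ≥ |A ∖ B| — true.
(c) refund: |A| = 5, |A ∩ B| = 5; needs A ⊆ B, i.e. every element of A is in B (|A ∖ B| = 0) — true.
(d) transfer: |A| = 6, |A ∩ B| = 2; needs |A ∩ B| ≥ |A ∖ B| — false.
(e) adjustment: |A| = 9, |A ∩ B| = 6; needs |A ∩ B| ≥ 7 — false.

3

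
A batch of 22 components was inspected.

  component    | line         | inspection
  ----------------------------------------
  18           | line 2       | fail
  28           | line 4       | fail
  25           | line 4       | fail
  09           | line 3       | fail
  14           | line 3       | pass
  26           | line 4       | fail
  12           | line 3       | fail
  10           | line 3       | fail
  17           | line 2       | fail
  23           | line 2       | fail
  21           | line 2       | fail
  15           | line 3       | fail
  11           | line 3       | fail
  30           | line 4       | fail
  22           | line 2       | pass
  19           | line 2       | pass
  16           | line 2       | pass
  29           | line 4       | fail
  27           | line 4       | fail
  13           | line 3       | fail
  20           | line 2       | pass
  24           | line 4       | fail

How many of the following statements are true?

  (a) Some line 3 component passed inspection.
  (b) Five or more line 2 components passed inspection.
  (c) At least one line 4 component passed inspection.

1

(a) line 3: |A| = 7, |A ∩ B| = 1; needs A ∩ B ≠ ∅ (|A ∩ B| ≥ 1) — true.
(b) line 2: |A| = 8, |A ∩ B| = 4; needs |A ∩ B| ≥ 5 — false.
(c) line 4: |A| = 7, |A ∩ B| = 0; needs A ∩ B ≠ ∅ (|A ∩ B| ≥ 1) — false.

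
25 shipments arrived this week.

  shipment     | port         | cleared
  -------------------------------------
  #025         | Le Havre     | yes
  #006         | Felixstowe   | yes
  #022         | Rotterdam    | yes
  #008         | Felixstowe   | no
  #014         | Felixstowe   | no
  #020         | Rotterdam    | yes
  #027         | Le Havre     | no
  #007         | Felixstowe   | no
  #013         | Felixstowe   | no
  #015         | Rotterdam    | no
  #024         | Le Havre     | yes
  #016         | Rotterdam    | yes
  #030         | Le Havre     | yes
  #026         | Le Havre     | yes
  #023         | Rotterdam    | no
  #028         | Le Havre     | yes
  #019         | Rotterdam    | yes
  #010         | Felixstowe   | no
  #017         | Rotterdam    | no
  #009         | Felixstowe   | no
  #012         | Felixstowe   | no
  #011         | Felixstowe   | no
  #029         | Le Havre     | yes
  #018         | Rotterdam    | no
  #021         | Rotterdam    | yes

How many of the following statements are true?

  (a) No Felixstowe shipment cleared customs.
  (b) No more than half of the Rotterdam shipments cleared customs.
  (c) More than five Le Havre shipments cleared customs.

(a) Felixstowe: |A| = 9, |A ∩ B| = 1; needs A ∩ B = ∅ (|A ∩ B| = 0) — false.
(b) Rotterdam: |A| = 9, |A ∩ B| = 5; needs |A ∩ B| ≤ |A ∖ B| — false.
(c) Le Havre: |A| = 7, |A ∩ B| = 6; needs |A ∩ B| > 5 — true.

1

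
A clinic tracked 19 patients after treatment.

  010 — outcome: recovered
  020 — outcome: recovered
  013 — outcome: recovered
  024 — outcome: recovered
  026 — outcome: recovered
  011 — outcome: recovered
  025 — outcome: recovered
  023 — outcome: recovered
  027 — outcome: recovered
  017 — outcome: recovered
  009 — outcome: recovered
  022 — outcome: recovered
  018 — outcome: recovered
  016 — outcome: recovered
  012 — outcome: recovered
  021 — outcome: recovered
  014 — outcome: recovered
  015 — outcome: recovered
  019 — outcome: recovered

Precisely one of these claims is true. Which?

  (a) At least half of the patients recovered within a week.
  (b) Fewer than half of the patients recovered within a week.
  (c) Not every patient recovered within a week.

|A| = 19, |A ∩ B| = 19, |A ∖ B| = 0.
(a) requires |A ∩ B| ≥ |A ∖ B|: true.
(b) requires |A ∩ B| < |A ∖ B|: false.
(c) requires A ⊄ B (|A ∖ B| ≥ 1): false.

(a)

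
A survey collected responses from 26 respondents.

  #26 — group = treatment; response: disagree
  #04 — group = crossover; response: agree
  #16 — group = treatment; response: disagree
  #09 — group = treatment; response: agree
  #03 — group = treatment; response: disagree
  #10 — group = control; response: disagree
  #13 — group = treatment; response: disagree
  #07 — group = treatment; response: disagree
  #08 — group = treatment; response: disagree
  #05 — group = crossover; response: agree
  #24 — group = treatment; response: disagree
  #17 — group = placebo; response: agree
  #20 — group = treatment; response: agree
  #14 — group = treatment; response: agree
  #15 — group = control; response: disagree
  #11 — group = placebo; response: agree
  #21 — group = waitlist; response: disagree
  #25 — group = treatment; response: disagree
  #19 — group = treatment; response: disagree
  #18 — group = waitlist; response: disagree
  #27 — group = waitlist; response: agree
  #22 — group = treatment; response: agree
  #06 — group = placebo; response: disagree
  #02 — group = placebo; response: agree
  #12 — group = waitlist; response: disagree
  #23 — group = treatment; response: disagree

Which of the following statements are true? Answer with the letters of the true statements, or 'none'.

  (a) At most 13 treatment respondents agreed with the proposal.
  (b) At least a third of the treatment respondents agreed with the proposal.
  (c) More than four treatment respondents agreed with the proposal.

(a)

|A| = 14, |A ∩ B| = 4, |A ∖ B| = 10.
(a) |A ∩ B| ≤ 13: holds.
(b) |A ∩ B| / |A| ≥ 1/3: fails.
(c) |A ∩ B| > 4: fails.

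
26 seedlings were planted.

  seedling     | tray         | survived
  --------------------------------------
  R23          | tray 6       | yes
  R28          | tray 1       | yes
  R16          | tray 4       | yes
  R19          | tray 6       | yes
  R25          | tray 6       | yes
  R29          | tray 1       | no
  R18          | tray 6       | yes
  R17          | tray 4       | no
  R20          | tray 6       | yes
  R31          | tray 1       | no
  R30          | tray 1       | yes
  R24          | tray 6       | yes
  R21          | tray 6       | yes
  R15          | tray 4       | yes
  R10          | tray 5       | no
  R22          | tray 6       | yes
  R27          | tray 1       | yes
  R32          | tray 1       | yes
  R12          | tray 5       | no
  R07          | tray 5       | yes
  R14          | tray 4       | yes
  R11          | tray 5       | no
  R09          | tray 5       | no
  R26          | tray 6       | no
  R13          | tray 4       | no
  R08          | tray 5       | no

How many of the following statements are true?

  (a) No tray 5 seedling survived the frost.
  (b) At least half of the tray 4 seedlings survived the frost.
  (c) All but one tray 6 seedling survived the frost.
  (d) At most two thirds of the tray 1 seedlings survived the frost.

(a) tray 5: |A| = 6, |A ∩ B| = 1; needs A ∩ B = ∅ (|A ∩ B| = 0) — false.
(b) tray 4: |A| = 5, |A ∩ B| = 3; needs |A ∩ B| ≥ |A ∖ B| — true.
(c) tray 6: |A| = 9, |A ∩ B| = 8; needs |A ∖ B| = 1 — true.
(d) tray 1: |A| = 6, |A ∩ B| = 4; needs |A ∩ B| / |A| ≤ 2/3 — true.

3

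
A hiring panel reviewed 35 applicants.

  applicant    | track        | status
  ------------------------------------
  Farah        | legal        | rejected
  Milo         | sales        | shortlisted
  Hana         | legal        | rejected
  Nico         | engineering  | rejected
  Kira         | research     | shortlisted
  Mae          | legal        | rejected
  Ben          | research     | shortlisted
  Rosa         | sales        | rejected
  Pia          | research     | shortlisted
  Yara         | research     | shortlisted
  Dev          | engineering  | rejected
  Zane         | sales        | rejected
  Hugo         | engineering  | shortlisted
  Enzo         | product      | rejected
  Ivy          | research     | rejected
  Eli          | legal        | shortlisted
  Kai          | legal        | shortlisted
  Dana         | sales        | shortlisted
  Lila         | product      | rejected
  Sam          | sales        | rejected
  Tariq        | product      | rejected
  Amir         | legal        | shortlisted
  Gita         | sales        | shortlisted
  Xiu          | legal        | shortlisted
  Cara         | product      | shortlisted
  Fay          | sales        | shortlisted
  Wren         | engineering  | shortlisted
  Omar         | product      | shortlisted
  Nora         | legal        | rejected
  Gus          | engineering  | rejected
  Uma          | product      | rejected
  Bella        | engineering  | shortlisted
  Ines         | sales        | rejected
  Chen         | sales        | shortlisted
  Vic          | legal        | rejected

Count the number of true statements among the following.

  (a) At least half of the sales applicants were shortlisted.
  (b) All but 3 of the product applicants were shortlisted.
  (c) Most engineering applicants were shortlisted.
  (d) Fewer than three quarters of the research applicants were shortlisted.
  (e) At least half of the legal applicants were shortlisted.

(a) sales: |A| = 9, |A ∩ B| = 5; needs |A ∩ B| ≥ |A ∖ B| — true.
(b) product: |A| = 6, |A ∩ B| = 2; needs |A ∖ B| = 3 — false.
(c) engineering: |A| = 6, |A ∩ B| = 3; needs |A ∩ B| > |A ∖ B| — false.
(d) research: |A| = 5, |A ∩ B| = 4; needs |A ∩ B| / |A| < 3/4 — false.
(e) legal: |A| = 9, |A ∩ B| = 4; needs |A ∩ B| ≥ |A ∖ B| — false.

1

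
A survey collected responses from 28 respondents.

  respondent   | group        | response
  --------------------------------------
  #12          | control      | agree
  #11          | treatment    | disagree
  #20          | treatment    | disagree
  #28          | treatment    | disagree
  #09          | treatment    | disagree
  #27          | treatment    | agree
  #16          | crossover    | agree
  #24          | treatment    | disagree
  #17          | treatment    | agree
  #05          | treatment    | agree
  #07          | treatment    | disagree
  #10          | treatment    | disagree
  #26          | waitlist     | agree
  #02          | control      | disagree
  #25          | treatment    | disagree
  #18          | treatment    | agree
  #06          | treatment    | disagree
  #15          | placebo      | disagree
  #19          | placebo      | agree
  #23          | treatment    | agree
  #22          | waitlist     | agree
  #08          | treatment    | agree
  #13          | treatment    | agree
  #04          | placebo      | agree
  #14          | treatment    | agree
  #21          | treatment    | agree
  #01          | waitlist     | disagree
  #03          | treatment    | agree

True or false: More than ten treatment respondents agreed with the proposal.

Truth condition: |A ∩ B| > 10.
|A| = 19, |A ∩ B| = 10, |A ∖ B| = 9.
|A ∩ B| = 10, so the statement is false.

False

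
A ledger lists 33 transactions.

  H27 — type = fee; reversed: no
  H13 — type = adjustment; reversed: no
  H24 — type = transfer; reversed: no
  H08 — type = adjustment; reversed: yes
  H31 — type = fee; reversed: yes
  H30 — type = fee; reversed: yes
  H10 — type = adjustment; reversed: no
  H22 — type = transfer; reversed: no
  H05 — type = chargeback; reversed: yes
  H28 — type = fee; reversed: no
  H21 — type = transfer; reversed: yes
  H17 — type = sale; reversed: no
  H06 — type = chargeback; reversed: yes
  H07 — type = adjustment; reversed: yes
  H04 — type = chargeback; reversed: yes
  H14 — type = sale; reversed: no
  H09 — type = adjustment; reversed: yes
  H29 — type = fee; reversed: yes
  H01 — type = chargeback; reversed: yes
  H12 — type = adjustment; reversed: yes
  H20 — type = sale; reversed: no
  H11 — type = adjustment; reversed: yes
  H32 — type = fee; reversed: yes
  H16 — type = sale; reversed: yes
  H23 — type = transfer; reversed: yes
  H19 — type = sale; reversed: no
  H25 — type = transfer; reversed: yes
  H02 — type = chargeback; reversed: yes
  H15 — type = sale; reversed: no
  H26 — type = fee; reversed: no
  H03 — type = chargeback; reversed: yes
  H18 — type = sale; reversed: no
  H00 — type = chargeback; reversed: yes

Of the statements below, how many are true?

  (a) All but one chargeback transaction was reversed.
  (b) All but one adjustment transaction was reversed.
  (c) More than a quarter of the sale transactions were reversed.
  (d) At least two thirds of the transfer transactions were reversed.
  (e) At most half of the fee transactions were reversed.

0

(a) chargeback: |A| = 7, |A ∩ B| = 7; needs |A ∖ B| = 1 — false.
(b) adjustment: |A| = 7, |A ∩ B| = 5; needs |A ∖ B| = 1 — false.
(c) sale: |A| = 7, |A ∩ B| = 1; needs |A ∩ B| / |A| > 1/4 — false.
(d) transfer: |A| = 5, |A ∩ B| = 3; needs |A ∩ B| / |A| ≥ 2/3 — false.
(e) fee: |A| = 7, |A ∩ B| = 4; needs |A ∩ B| ≤ |A ∖ B| — false.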